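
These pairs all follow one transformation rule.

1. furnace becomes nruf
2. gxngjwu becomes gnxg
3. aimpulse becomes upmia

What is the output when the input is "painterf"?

tniap

Each output is the input with this applied: reverse the string, then delete the first 3 characters.
Applying that to "painterf" gives "tniap".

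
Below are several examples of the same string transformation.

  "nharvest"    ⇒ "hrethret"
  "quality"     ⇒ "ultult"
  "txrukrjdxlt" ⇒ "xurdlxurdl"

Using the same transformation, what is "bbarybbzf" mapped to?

brbzbrbz

Each output is the input with this applied: keep every other character starting from the second (positions 2nd, 4th, 6th, ...), then write the whole string twice.
Starting from "bbarybbzf": after the first operation, "brbz"; after the second, "brbzbrbz".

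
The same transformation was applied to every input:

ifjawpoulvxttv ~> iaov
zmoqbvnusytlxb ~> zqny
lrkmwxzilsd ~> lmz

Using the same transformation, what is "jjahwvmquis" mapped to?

What's happening: delete the last 3 characters, then keep one character in every 3, starting at position 1 (positions 1st, 4th, 7th, ...).
On "jjahwvmquis": the first step gives "jjahwvmq", and the second then gives "jhm".

jhm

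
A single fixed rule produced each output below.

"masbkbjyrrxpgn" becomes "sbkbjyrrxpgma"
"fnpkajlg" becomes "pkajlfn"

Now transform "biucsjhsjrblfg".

Looking at the pairs, the operation is to delete the last character, then move the first 2 characters to the end (rotate left by 2).
On "biucsjhsjrblfg": the first step gives "biucsjhsjrblf", and the second then gives "ucsjhsjrblfbi".

ucsjhsjrblfbi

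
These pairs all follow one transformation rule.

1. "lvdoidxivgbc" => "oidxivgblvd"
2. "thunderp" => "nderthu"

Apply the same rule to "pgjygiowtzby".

ygiowtzbpgj

The transformation: delete the last character, then move the first 3 characters to the end (rotate left by 3).
On "pgjygiowtzby": the first step gives "pgjygiowtzb", and the second then gives "ygiowtzbpgj".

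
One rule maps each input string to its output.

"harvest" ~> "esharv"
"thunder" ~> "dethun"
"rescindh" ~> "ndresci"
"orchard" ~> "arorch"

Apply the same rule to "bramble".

In each case the input is transformed by: delete the last character, then move the last 2 characters to the front (rotate right by 2).
Applying both steps to "bramble": "brambl", then "blbram".

blbram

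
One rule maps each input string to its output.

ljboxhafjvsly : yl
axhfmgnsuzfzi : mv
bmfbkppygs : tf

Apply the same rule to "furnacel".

The transformation: shift every letter 13 places forward in the alphabet (wrapping around) — i.e. ROT13, then keep only the last 2 characters.
Working it through for "furnacel": intermediate "sheanpry", final "ry".

ry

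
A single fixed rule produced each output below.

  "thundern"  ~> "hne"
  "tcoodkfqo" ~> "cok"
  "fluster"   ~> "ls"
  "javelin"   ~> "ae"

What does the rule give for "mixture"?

it

The pattern: delete the last 2 characters, then keep every other character starting from the second (positions 2nd, 4th, 6th, ...).
Starting from "mixture": after the first operation, "mixtu"; after the second, "it".
(Check on "javelin": → "javel" → "ae" ✓)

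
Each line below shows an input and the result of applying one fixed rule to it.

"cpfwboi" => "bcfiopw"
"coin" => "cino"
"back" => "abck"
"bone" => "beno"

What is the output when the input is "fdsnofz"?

What's happening: sort the characters into alphabetical order.
So "fdsnofz" becomes "dffnosz".

dffnosz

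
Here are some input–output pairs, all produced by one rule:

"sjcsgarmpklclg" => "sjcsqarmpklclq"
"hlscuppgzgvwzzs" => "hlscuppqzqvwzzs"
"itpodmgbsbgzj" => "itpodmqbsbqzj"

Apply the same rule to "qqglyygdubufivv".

In each case the input is transformed by: replace every "g" with "q".
Applying that to "qqglyygdubufivv" gives "qqqlyyqdubufivv".

qqqlyyqdubufivv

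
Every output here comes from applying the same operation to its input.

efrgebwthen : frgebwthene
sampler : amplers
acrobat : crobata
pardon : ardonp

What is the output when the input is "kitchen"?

The transformation: move the first character to the end.
"kitchen" → "itchenk".

itchenk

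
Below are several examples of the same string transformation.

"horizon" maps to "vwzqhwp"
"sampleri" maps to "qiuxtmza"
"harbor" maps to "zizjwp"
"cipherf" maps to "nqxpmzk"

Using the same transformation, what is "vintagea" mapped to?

iqvbiomd

Each output is the input with this applied: swap the first and last characters, then shift every letter 8 places forward in the alphabet (wrapping around).
Applying both steps to "vintagea": "aintagev", then "iqvbiomd".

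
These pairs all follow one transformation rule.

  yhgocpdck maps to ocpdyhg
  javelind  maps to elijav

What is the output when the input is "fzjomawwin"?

omawwfzj

The transformation: delete the last 2 characters, then move the first 3 characters to the end (rotate left by 3).
"fzjomawwin" → "omawwfzj".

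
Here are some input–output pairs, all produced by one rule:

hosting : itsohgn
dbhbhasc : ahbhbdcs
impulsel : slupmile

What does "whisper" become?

Looking at the pairs, the operation is to move the last 2 characters to the front (rotate right by 2), then reverse the string.
Doing the same to "whisper": "psihwre".
(Check on "hosting": → "nghosti" → "itsohgn" ✓)

psihwre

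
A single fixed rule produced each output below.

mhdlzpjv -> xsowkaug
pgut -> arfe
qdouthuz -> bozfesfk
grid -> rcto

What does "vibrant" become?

gtmclye

Each output is the input with this applied: shift every letter 11 places forward in the alphabet (wrapping around).
Applying that to "vibrant" gives "gtmclye".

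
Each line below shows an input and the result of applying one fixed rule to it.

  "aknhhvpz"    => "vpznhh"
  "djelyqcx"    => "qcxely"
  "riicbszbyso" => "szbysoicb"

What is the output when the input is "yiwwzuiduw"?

uiduwwwz

What's happening: delete the first 2 characters, then move the first 3 characters to the end (rotate left by 3).
On "yiwwzuiduw": the first step gives "wwzuiduw", and the second then gives "uiduwwwz".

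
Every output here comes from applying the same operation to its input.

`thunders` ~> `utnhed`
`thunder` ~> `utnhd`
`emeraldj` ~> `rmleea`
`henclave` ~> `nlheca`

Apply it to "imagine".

Rule — delete the last 2 characters, then sort the characters into reverse alphabetical order.
On "imagine" that produces "miiga".

miiga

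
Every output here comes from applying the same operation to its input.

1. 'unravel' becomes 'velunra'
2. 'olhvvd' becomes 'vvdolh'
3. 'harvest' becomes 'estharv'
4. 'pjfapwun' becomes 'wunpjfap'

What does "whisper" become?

perwhis

Each output is the input with this applied: move the last 3 characters to the front (rotate right by 3).
For "whisper" the result is "perwhis".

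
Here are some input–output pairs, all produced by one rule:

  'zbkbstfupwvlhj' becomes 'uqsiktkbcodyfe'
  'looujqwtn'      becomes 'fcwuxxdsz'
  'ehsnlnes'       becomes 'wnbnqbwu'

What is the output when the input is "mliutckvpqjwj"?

sfsvurdclteyz

Each output is the input with this applied: move the last 3 characters to the front (rotate right by 3), then shift every letter 9 places forward in the alphabet (wrapping around).
"mliutckvpqjwj" → "jwjmliutckvpq" → "sfsvurdclteyz".
(Check on "ehsnlnes": → "nesehsnl" → "wnbnqbwu" ✓)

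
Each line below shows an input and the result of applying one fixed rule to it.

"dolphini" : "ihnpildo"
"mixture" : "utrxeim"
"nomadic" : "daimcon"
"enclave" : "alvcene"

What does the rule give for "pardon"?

In each case the input is transformed by: move the last 3 characters to the front (rotate right by 3), then take characters alternately from the front and the back (1st, last, 2nd, 2nd-last, ...).
On "pardon": the first step gives "donpar", and the second then gives "droanp".

droanp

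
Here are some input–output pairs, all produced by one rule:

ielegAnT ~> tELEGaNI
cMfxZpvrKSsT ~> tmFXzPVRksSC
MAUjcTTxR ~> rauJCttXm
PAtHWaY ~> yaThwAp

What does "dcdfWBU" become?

uCDFwbD

The pattern: swap the first and last characters, then flip the case of every letter.
Working it through for "dcdfWBU": intermediate "UcdfWBd", final "uCDFwbD".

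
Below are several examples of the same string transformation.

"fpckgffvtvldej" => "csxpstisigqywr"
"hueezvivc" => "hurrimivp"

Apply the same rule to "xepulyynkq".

rkhclyaldx

What's happening: shift every letter 13 places forward in the alphabet (wrapping around) — i.e. ROT13, then swap each adjacent pair of characters (1↔2, 3↔4, ...).
On "xepulyynkq": the first step gives "krchyllaxd", and the second then gives "rkhclyaldx".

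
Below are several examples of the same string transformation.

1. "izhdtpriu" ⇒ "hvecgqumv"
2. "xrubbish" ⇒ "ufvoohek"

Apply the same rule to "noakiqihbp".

In each case the input is transformed by: reverse the string, then shift every letter 13 places forward in the alphabet (wrapping around) — i.e. ROT13.
Working it through for "noakiqihbp": intermediate "pbhiqikaon", final "couvdvxnba".

couvdvxnba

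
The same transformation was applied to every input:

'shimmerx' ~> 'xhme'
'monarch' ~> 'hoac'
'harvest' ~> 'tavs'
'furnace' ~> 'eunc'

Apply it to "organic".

The pattern: move the last character to the front, then keep every other character starting from the first (positions 1st, 3rd, 5th, ...).
Starting from "organic": after the first operation, "corgani"; after the second, "crai".

crai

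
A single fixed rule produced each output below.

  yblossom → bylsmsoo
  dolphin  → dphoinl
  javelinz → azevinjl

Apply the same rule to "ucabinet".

Each output is the input with this applied: sort the characters into alphabetical order, then take characters alternately from the front and the back (1st, last, 2nd, 2nd-last, ...).
For "ucabinet" the result is "aubtcnei".

aubtcnei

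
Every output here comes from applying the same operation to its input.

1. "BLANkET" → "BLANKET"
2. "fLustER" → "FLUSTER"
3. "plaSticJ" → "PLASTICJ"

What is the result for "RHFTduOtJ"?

RHFTDUOTJ

Rule — convert every letter to uppercase.
Doing the same to "RHFTduOtJ": "RHFTDUOTJ".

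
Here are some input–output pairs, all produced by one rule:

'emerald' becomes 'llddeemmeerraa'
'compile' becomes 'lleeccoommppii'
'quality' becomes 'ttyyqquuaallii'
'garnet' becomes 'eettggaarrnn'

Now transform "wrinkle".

lleewwrriinnkk

Looking at the pairs, the operation is to move the last 2 characters to the front (rotate right by 2), then double every character.
Working it through for "wrinkle": intermediate "lewrink", final "lleewwrriinnkk".
(Check on "quality": → "tyquali" → "ttyyqquuaallii" ✓)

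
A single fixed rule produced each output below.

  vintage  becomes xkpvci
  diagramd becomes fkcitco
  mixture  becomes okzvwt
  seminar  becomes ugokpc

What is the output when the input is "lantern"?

ncpvgt

Rule — shift every letter 2 places forward in the alphabet (wrapping around), then delete the last character.
Starting from "lantern": after the first operation, "ncpvgtp"; after the second, "ncpvgt".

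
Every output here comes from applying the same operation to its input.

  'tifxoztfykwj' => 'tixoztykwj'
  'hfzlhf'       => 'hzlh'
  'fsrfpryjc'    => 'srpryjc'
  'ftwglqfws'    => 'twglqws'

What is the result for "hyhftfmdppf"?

In each case the input is transformed by: remove every "f".
Applying that to "hyhftfmdppf" gives "hyhtmdpp".

hyhtmdpp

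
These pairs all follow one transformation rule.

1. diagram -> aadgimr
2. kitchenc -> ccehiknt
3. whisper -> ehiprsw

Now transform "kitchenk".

cehikknt

In each case the input is transformed by: sort the characters into alphabetical order.
On "kitchenk" that produces "cehikknt".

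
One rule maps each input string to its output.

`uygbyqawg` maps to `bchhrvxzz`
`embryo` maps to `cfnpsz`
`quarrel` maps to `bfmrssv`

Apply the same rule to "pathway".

What's happening: sort the characters into alphabetical order, then shift every letter 1 place forward in the alphabet (wrapping around).
Working it through for "pathway": intermediate "aahptwy", final "bbiquxz".

bbiquxz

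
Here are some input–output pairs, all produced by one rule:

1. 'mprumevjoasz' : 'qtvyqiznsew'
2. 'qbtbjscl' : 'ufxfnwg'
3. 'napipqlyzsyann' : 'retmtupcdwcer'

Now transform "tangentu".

Each output is the input with this applied: shift every letter 4 places forward in the alphabet (wrapping around), then delete the last character.
"tangentu" → "xerkirx".

xerkirx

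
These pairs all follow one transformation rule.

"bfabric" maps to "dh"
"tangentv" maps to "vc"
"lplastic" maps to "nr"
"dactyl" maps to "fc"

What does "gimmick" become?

What's happening: shift every letter 2 places forward in the alphabet (wrapping around), then keep only the first 2 characters.
On "gimmick": the first step gives "ikookem", and the second then gives "ik".

ik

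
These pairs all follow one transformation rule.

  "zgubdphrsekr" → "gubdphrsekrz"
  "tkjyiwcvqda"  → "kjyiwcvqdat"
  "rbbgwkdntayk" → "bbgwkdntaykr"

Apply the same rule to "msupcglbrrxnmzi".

supcglbrrxnmzim

Rule — move the first character to the end.
Applying that to "msupcglbrrxnmzi" gives "supcglbrrxnmzim".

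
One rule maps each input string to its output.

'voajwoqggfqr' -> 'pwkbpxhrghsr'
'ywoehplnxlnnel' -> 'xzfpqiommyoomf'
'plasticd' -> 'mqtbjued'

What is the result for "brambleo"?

What's happening: shift every letter 1 place forward in the alphabet (wrapping around), then swap each adjacent pair of characters (1↔2, 3↔4, ...).
On "brambleo": the first step gives "csbncmfp", and the second then gives "scnbmcpf".

scnbmcpf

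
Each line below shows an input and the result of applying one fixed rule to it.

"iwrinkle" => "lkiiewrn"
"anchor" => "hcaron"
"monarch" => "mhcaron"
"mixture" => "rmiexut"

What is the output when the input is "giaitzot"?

Looking at the pairs, the operation is to sort the characters into reverse alphabetical order, then move the first 3 characters to the end (rotate left by 3).
Starting from "giaitzot": after the first operation, "zttoiiga"; after the second, "oiigaztt".

oiigaztt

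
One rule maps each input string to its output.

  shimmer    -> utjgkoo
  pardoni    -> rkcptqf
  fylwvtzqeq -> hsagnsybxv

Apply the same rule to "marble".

The pattern: take characters alternately from the front and the back (1st, last, 2nd, 2nd-last, ...), then shift every letter 2 places forward in the alphabet (wrapping around).
For "marble", step one produces "mealrb"; step two turns that into "ogcntd".

ogcntd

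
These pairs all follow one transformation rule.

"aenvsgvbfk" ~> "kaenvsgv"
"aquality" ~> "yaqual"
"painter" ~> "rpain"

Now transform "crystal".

lcrys

Looking at the pairs, the operation is to move the last 3 characters to the front (rotate right by 3), then delete the first 2 characters.
On "crystal" that produces "lcrys".
(Check on "aquality": → "ityaqual" → "yaqual" ✓)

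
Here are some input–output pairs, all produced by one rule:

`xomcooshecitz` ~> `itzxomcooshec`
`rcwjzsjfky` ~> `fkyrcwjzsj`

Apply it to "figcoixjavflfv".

lfvfigcoixjavf

The pattern: move the last 3 characters to the front (rotate right by 3).
So "figcoixjavflfv" becomes "lfvfigcoixjavf".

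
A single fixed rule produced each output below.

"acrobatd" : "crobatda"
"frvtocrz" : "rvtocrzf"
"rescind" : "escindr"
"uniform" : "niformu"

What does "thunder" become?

hundert

Each output is the input with this applied: move the first character to the end.
"thunder" → "hundert".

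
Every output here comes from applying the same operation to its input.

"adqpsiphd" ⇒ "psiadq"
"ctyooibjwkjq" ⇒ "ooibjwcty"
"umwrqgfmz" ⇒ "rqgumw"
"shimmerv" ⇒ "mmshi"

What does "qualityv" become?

liqua

In each case the input is transformed by: delete the last 3 characters, then move the first 3 characters to the end (rotate left by 3).
Working it through for "qualityv": intermediate "quali", final "liqua".
(Check on "umwrqgfmz": → "umwrqg" → "rqgumw" ✓)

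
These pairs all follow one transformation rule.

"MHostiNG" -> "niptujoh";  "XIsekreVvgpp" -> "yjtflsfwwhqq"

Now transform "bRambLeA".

Each output is the input with this applied: shift every letter 1 place forward in the alphabet (wrapping around), then convert every letter to lowercase.
"bRambLeA" → "cSbncMfB" → "csbncmfb".

csbncmfb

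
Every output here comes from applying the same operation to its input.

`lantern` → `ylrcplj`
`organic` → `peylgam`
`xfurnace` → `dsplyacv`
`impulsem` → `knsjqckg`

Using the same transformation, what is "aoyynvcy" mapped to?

Rule — move the first character to the end, then shift every letter 2 places backward in the alphabet (wrapping around).
"aoyynvcy" → "oyynvcya" → "mwwltawy".

mwwltawy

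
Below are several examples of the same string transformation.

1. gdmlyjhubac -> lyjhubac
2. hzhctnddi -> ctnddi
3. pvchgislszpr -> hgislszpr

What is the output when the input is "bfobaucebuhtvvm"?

baucebuhtvvm

The transformation: delete the first 3 characters.
Doing the same to "bfobaucebuhtvvm": "baucebuhtvvm".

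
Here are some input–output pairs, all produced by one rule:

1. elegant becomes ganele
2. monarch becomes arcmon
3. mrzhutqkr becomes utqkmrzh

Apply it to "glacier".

ciegla

Looking at the pairs, the operation is to delete the last character, then swap the front and back halves of the string.
Applying both steps to "glacier": "glacie", then "ciegla".
(Check on "monarch": → "monarc" → "arcmon" ✓)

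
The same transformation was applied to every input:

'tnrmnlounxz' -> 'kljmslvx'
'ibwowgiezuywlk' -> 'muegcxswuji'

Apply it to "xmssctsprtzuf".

qarqnprxsd

Rule — delete the first 3 characters, then shift every letter 2 places backward in the alphabet (wrapping around).
Applying both steps to "xmssctsprtzuf": "sctsprtzuf", then "qarqnprxsd".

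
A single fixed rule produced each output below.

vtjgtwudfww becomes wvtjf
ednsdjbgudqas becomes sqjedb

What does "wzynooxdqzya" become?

The transformation: sort the characters into reverse alphabetical order, then keep every other character starting from the second (positions 2nd, 4th, 6th, ...).
On "wzynooxdqzya" that produces "zywona".

zywona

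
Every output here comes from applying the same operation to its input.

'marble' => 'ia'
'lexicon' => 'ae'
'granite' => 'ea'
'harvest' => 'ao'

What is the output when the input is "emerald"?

The pattern: shift every letter 4 places backward in the alphabet (wrapping around), then keep only the vowels.
Working it through for "emerald": intermediate "aianwhz", final "aia".

aia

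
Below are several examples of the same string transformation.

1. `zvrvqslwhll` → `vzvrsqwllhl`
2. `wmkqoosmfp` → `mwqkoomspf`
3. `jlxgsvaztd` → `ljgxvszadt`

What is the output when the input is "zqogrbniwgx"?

qzgobringwx

Looking at the pairs, the operation is to swap each adjacent pair of characters (1↔2, 3↔4, ...).
For "zqogrbniwgx" the result is "qzgobringwx".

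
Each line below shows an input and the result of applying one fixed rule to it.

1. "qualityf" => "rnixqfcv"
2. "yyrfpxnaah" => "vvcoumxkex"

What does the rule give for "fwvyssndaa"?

tcvsppakxx

Looking at the pairs, the operation is to shift every letter 3 places backward in the alphabet (wrapping around), then swap each adjacent pair of characters (1↔2, 3↔4, ...).
Applying both steps to "fwvyssndaa": "ctsvppkaxx", then "tcvsppakxx".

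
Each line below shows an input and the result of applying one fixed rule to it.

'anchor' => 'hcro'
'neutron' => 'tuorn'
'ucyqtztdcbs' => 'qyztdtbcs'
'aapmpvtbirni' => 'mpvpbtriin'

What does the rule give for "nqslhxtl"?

lsxhlt

The rule is to swap each adjacent pair of characters (1↔2, 3↔4, ...), then delete the first 2 characters.
For "nqslhxtl", step one produces "qnlsxhlt"; step two turns that into "lsxhlt".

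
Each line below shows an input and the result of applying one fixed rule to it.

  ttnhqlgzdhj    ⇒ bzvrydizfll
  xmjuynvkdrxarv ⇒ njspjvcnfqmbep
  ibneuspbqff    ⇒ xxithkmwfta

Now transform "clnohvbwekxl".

dpcwotnzgfdu

The pattern: shift every letter 8 places backward in the alphabet (wrapping around), then reverse the string.
On "clnohvbwekxl": the first step gives "udfgzntowcpd", and the second then gives "dpcwotnzgfdu".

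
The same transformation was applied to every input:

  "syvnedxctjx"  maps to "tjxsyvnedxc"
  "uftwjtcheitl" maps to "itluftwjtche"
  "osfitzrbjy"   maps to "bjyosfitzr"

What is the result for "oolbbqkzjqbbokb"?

okboolbbqkzjqbb

In each case the input is transformed by: move the last 3 characters to the front (rotate right by 3).
"oolbbqkzjqbbokb" → "okboolbbqkzjqbb".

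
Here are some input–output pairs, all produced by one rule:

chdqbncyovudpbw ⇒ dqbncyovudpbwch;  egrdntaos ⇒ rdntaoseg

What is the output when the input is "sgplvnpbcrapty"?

plvnpbcraptysg

Each output is the input with this applied: move the first 2 characters to the end (rotate left by 2).
So "sgplvnpbcrapty" becomes "plvnpbcraptysg".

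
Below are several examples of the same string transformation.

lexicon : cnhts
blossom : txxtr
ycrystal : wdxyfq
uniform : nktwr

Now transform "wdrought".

wtzlmy

What's happening: shift every letter 5 places forward in the alphabet (wrapping around), then delete the first 2 characters.
For "wdrought", step one produces "biwtzlmy"; step two turns that into "wtzlmy".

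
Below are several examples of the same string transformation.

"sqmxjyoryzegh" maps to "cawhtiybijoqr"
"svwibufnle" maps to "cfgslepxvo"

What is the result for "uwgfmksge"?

egqpwucqo

The pattern: shift every letter 10 places forward in the alphabet (wrapping around).
Doing the same to "uwgfmksge": "egqpwucqo".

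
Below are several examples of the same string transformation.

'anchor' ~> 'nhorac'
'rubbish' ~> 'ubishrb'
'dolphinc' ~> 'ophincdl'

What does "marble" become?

The rule is to move the first 2 characters to the end (rotate left by 2), then swap the first and last characters.
For "marble", step one produces "rblema"; step two turns that into "ablemr".

ablemr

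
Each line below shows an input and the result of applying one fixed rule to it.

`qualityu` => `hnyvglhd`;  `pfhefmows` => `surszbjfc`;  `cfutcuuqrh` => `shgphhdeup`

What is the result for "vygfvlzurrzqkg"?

Rule — shift every letter 13 places forward in the alphabet (wrapping around) — i.e. ROT13, then move the first character to the end.
"vygfvlzurrzqkg" → "iltsiymheemdxt" → "ltsiymheemdxti".

ltsiymheemdxti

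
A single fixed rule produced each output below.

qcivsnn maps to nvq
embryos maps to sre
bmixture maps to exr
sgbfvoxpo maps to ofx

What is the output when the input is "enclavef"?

fle

The transformation: swap the first and last characters, then keep one character in every 3, starting at position 1 (positions 1st, 4th, 7th, ...).
On "enclavef" that produces "fle".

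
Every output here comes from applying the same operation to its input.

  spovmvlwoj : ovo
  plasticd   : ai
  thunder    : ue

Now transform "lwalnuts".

au

Looking at the pairs, the operation is to keep one character in every 3, starting at position 3 (positions 3rd, 6th, 9th, ...).
"lwalnuts" → "au".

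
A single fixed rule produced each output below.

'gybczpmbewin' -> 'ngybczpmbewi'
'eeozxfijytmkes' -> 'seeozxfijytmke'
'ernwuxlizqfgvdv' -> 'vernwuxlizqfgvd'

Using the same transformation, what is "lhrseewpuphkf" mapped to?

Looking at the pairs, the operation is to move the last character to the front.
So "lhrseewpuphkf" becomes "flhrseewpuphk".

flhrseewpuphk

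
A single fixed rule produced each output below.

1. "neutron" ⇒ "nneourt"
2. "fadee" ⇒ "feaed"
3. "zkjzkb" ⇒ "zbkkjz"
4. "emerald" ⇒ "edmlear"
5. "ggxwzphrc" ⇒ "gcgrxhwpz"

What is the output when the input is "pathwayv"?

pvaytahw

Looking at the pairs, the operation is to take characters alternately from the front and the back (1st, last, 2nd, 2nd-last, ...).
Applying that to "pathwayv" gives "pvaytahw".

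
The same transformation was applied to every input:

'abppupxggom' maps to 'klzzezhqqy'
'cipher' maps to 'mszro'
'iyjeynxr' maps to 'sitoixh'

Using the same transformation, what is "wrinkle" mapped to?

Each output is the input with this applied: delete the last character, then shift every letter 10 places forward in the alphabet (wrapping around).
"wrinkle" → "wrinkl" → "gbsxuv".

gbsxuv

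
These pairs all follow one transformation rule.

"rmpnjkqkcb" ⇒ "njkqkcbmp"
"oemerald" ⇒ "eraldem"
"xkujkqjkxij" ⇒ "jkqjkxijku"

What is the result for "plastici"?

sticila

Looking at the pairs, the operation is to delete the first character, then move the first 2 characters to the end (rotate left by 2).
On "plastici" that produces "sticila".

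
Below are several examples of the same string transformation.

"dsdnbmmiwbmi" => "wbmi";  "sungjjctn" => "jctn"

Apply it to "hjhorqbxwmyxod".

Each output is the input with this applied: keep only the last 4 characters.
For "hjhorqbxwmyxod" the result is "yxod".

yxod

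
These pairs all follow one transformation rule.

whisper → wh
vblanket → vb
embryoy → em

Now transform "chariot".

The transformation: keep only the first 2 characters.
"chariot" → "ch".

ch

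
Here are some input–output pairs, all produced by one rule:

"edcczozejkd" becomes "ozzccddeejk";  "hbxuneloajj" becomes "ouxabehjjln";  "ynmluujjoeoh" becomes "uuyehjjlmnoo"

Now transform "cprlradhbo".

Looking at the pairs, the operation is to sort the characters into alphabetical order, then move the last 3 characters to the front (rotate right by 3).
For "cprlradhbo", step one produces "abcdhloprr"; step two turns that into "prrabcdhlo".

prrabcdhlo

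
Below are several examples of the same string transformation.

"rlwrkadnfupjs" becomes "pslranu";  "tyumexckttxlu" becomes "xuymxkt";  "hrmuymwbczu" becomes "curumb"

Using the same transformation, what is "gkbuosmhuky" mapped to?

Each output is the input with this applied: move the last 3 characters to the front (rotate right by 3), then keep every other character starting from the first (positions 1st, 3rd, 5th, ...).
Starting from "gkbuosmhuky": after the first operation, "ukygkbuosmh"; after the second, "uykush".

uykush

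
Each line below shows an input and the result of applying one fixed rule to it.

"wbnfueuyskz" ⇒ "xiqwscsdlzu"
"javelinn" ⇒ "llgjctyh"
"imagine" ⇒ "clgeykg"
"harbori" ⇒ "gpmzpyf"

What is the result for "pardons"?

Looking at the pairs, the operation is to reverse the string, then shift every letter 2 places backward in the alphabet (wrapping around).
"pardons" → "snodrap" → "qlmbpyn".
(Check on "imagine": → "enigami" → "clgeykg" ✓)

qlmbpyn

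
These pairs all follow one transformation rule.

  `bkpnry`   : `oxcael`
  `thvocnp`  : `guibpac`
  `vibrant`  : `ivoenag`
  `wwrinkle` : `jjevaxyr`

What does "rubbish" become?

ehoovfu

Rule — shift every letter 13 places forward in the alphabet (wrapping around) — i.e. ROT13.
Applying that to "rubbish" gives "ehoovfu".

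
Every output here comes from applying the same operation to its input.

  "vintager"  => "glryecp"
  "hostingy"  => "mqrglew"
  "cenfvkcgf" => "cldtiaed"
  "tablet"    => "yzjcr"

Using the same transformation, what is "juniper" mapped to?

What's happening: shift every letter 2 places backward in the alphabet (wrapping around), then delete the first character.
On "juniper": the first step gives "hslgncp", and the second then gives "slgncp".

slgncp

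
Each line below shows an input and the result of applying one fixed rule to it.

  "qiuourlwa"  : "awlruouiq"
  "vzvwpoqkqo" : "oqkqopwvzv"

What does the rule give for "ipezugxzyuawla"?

Looking at the pairs, the operation is to reverse the string.
For "ipezugxzyuawla" the result is "alwauyzxguzepi".

alwauyzxguzepi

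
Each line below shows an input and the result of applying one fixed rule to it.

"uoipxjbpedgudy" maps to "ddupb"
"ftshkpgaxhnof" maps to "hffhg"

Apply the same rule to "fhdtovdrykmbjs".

Rule — keep one character in every 3, starting at position 1 (positions 1st, 4th, 7th, ...), then move the first 3 characters to the end (rotate left by 3).
Working it through for "fhdtovdrykmbjs": intermediate "ftdkj", final "kjftd".

kjftd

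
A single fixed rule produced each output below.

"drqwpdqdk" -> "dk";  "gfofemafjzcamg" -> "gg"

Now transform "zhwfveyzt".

zt

In each case the input is transformed by: take characters alternately from the front and the back (1st, last, 2nd, 2nd-last, ...), then keep only the first 2 characters.
Working it through for "zhwfveyzt": intermediate "zthzwyfev", final "zt".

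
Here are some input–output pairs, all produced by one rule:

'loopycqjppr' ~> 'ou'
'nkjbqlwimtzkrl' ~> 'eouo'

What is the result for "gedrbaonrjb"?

ueue

The transformation: shift every letter 3 places forward in the alphabet (wrapping around), then keep only the vowels.
Starting from "gedrbaonrjb": after the first operation, "jhguedrqume"; after the second, "ueue".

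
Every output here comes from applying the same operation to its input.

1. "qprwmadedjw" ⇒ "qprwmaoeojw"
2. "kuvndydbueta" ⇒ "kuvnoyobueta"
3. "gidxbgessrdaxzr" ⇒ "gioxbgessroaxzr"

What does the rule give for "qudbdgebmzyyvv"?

The pattern: replace every "d" with "o".
On "qudbdgebmzyyvv" that produces "quobogebmzyyvv".

quobogebmzyyvv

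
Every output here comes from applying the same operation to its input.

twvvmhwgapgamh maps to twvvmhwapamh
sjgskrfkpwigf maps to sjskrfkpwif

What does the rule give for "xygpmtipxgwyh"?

xypmtipxwyh

The transformation: remove every "g".
So "xygpmtipxgwyh" becomes "xypmtipxwyh".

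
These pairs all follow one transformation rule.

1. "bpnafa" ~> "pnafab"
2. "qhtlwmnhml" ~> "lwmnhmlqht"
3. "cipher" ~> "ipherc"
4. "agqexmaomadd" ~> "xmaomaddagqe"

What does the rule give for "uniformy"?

The rule is to move the last 2 characters to the front (rotate right by 2), then swap the front and back halves of the string.
"uniformy" → "myunifor" → "iformyun".

iformyun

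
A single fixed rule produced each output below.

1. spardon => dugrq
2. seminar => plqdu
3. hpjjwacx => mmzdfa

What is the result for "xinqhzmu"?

qtkcpx

What's happening: delete the first 2 characters, then shift every letter 3 places forward in the alphabet (wrapping around).
Applying both steps to "xinqhzmu": "nqhzmu", then "qtkcpx".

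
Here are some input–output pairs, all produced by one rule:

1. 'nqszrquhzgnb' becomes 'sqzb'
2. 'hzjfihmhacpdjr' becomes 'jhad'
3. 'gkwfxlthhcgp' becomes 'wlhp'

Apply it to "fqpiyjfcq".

pjq

In each case the input is transformed by: keep one character in every 3, starting at position 3 (positions 3rd, 6th, 9th, ...).
On "fqpiyjfcq" that produces "pjq".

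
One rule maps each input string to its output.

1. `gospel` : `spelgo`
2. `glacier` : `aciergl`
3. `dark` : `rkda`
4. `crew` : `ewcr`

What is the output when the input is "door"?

ordo

Each output is the input with this applied: move the first 2 characters to the end (rotate left by 2).
Doing the same to "door": "ordo".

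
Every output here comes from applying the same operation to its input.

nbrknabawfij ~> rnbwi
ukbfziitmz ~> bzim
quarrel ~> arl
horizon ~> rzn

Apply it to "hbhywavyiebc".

In each case the input is transformed by: keep every other character starting from the first (positions 1st, 3rd, 5th, ...), then delete the first character.
Starting from "hbhywavyiebc": after the first operation, "hhwvib"; after the second, "hwvib".

hwvib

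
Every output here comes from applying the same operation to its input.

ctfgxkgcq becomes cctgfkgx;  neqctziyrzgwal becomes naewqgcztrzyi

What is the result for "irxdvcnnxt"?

ixrnxndcv

What's happening: delete the last character, then take characters alternately from the front and the back (1st, last, 2nd, 2nd-last, ...).
On "irxdvcnnxt": the first step gives "irxdvcnnx", and the second then gives "ixrnxndcv".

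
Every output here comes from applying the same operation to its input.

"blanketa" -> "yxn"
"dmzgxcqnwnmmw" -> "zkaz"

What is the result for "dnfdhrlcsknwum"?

aupaz

Looking at the pairs, the operation is to shift every letter 13 places forward in the alphabet (wrapping around) — i.e. ROT13, then keep one character in every 3, starting at position 2 (positions 2nd, 5th, 8th, ...).
For "dnfdhrlcsknwum", step one produces "qasqueypfxajhz"; step two turns that into "aupaz".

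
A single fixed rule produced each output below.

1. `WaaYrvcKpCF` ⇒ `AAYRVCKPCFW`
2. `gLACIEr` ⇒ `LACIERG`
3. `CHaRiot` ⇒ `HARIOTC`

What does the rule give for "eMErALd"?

In each case the input is transformed by: move the first character to the end, then convert every letter to uppercase.
Working it through for "eMErALd": intermediate "MErALde", final "MERALDE".

MERALDE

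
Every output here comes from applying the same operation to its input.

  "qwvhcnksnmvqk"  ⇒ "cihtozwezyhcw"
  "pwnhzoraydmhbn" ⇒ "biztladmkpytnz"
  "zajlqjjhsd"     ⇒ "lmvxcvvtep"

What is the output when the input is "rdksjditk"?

dpwevpufw

The pattern: shift every letter 12 places forward in the alphabet (wrapping around).
So "rdksjditk" becomes "dpwevpufw".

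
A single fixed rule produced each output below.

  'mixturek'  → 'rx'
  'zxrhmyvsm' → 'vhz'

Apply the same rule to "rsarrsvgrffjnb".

In each case the input is transformed by: reverse the string, then keep one character in every 3, starting at position 3 (positions 3rd, 6th, 9th, ...).
"rsarrsvgrffjnb" → "bnjffrgvsrrasr" → "jrsa".
(Check on "zxrhmyvsm": → "msvymhrxz" → "vhz" ✓)

jrsa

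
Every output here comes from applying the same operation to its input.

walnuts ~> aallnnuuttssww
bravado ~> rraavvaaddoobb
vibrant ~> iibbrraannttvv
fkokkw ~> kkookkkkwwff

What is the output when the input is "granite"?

rraanniitteegg

The rule is to move the first character to the end, then double every character.
Working it through for "granite": intermediate "raniteg", final "rraanniitteegg".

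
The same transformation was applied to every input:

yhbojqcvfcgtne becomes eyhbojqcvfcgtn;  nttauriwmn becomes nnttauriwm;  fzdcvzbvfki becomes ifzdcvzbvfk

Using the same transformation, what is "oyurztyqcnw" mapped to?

Looking at the pairs, the operation is to move the last character to the front.
Applying that to "oyurztyqcnw" gives "woyurztyqcn".

woyurztyqcn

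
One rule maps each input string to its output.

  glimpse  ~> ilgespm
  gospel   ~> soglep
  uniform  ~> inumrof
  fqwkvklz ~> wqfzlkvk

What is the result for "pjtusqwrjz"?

tjpzjrwqsu

In each case the input is transformed by: reverse the string, then move the last 3 characters to the front (rotate right by 3).
Doing the same to "pjtusqwrjz": "tjpzjrwqsu".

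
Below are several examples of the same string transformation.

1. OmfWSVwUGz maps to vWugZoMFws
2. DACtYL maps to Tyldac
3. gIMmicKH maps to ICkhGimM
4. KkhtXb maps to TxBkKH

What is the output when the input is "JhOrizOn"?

The transformation: flip the case of every letter, then swap the front and back halves of the string.
Starting from "JhOrizOn": after the first operation, "jHoRIZoN"; after the second, "IZoNjHoR".

IZoNjHoR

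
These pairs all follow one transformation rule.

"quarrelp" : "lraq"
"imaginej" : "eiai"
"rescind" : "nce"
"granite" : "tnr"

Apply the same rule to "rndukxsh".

skdr

Looking at the pairs, the operation is to reverse the string, then keep every other character starting from the second (positions 2nd, 4th, 6th, ...).
Starting from "rndukxsh": after the first operation, "hsxkudnr"; after the second, "skdr".
(Check on "imaginej": → "jenigami" → "eiai" ✓)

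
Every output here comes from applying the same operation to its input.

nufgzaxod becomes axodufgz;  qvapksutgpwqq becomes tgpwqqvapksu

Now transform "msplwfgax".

In each case the input is transformed by: delete the first character, then swap the front and back halves of the string.
Starting from "msplwfgax": after the first operation, "splwfgax"; after the second, "fgaxsplw".

fgaxsplw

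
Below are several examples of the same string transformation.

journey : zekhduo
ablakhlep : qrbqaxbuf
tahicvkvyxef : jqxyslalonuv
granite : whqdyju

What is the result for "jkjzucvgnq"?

zazpkslwdg

Each output is the input with this applied: shift every letter 10 places backward in the alphabet (wrapping around).
On "jkjzucvgnq" that produces "zazpkslwdg".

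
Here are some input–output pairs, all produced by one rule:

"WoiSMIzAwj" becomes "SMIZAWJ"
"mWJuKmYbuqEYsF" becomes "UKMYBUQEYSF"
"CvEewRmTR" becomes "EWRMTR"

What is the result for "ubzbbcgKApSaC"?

BBCGKAPSAC

The pattern: delete the first 3 characters, then convert every letter to uppercase.
Starting from "ubzbbcgKApSaC": after the first operation, "bbcgKApSaC"; after the second, "BBCGKAPSAC".
(Check on "WoiSMIzAwj": → "SMIzAwj" → "SMIZAWJ" ✓)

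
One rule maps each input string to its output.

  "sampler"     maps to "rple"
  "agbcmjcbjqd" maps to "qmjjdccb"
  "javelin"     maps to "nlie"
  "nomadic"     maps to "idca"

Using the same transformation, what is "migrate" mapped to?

Rule — delete the first 3 characters, then sort the characters into reverse alphabetical order.
Working it through for "migrate": intermediate "rate", final "trea".
(Check on "javelin": → "elin" → "nlie" ✓)

trea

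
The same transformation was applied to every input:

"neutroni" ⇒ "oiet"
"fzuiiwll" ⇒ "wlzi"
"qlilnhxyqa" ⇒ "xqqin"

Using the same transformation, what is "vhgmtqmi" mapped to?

qihm

Each output is the input with this applied: swap the front and back halves of the string, then keep every other character starting from the second (positions 2nd, 4th, 6th, ...).
For "vhgmtqmi", step one produces "tqmivhgm"; step two turns that into "qihm".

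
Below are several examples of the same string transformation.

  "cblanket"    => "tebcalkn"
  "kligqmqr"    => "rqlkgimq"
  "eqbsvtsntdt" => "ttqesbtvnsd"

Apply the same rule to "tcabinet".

tectbani

The transformation: swap each adjacent pair of characters (1↔2, 3↔4, ...), then move the last 2 characters to the front (rotate right by 2).
On "tcabinet" that produces "tectbani".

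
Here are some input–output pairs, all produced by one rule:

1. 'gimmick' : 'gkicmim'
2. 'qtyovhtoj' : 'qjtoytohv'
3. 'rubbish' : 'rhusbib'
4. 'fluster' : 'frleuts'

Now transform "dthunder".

The pattern: take characters alternately from the front and the back (1st, last, 2nd, 2nd-last, ...).
Applying that to "dthunder" gives "drtehdun".

drtehdun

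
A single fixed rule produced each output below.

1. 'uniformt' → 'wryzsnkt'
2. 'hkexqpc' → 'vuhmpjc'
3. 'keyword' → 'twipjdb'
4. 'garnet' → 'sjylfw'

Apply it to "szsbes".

Looking at the pairs, the operation is to shift every letter 5 places forward in the alphabet (wrapping around), then move the last 3 characters to the front (rotate right by 3).
Applying that to "szsbes" gives "gjxxex".
(Check on "garnet": → "lfwsjy" → "sjylfw" ✓)

gjxxex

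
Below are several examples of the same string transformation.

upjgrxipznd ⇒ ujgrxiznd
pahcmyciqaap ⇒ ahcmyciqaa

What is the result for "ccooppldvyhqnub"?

Looking at the pairs, the operation is to remove every "p".
"ccooppldvyhqnub" → "ccooldvyhqnub".

ccooldvyhqnub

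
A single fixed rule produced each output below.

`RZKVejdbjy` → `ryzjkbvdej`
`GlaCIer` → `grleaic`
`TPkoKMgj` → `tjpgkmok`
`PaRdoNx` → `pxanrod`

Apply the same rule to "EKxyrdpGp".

The transformation: take characters alternately from the front and the back (1st, last, 2nd, 2nd-last, ...), then convert every letter to lowercase.
For "EKxyrdpGp", step one produces "EpKGxpydr"; step two turns that into "epkgxpydr".
(Check on "TPkoKMgj": → "TjPgkMoK" → "tjpgkmok" ✓)

epkgxpydr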